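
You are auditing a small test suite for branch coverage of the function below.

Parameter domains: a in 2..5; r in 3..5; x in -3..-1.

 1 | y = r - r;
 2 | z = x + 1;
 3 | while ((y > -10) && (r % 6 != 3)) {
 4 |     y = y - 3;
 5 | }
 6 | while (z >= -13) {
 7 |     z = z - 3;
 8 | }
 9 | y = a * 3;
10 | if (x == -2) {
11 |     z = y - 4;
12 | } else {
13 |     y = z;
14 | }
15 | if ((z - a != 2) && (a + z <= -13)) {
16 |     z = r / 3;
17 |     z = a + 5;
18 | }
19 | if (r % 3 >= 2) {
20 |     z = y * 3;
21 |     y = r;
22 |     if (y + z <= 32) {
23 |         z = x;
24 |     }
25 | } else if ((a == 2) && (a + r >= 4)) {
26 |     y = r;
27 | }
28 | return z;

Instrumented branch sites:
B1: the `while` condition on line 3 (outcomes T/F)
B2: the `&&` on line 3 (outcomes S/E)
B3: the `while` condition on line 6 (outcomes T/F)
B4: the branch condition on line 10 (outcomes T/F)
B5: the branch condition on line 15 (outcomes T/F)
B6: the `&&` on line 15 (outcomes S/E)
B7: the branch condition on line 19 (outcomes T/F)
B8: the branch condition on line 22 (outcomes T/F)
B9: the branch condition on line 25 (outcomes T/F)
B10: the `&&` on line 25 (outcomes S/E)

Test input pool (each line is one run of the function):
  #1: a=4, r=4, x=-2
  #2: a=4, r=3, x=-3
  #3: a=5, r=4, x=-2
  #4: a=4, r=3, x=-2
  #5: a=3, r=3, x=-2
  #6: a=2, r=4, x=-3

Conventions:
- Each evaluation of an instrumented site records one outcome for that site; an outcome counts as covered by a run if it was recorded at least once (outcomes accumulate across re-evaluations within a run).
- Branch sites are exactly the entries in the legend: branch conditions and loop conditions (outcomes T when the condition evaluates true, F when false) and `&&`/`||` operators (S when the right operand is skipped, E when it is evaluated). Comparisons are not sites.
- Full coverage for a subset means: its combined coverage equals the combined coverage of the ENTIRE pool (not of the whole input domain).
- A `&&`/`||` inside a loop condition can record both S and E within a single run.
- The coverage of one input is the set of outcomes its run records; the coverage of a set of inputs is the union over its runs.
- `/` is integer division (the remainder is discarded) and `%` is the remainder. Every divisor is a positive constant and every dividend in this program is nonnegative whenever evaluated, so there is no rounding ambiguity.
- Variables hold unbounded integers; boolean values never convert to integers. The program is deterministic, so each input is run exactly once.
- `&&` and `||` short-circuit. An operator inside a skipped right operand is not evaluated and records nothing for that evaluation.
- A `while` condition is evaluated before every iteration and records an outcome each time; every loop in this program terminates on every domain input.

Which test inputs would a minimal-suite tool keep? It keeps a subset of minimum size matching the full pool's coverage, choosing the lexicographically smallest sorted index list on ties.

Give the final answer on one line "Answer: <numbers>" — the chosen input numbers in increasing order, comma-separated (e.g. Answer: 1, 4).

input #1, a=4, r=4, x=-2: events B2->E, B1->T, B2->E, B1->T, B2->E, B1->T, B2->E, B1->T, B2->S, B1->F, B3->T, B3->T, B3->T, B3->T, ...; outcomes B1=T, B1=F, B2=S, B2=E, B3=T, B3=F, B4=T, B5=F, B6=E, B7=F, B9=F, B10=S
input #2, a=4, r=3, x=-3: events B2->E, B1->F, B3->T, B3->T, B3->T, B3->T, B3->F, B4->F, B6->E, B5->F, B7->F, B10->S, B9->F; outcomes B1=F, B2=E, B3=T, B3=F, B4=F, B5=F, B6=E, B7=F, B9=F, B10=S
input #3, a=5, r=4, x=-2: events B2->E, B1->T, B2->E, B1->T, B2->E, B1->T, B2->E, B1->T, B2->S, B1->F, B3->T, B3->T, B3->T, B3->T, ...; outcomes B1=T, B1=F, B2=S, B2=E, B3=T, B3=F, B4=T, B5=F, B6=E, B7=F, B9=F, B10=S
input #4, a=4, r=3, x=-2: events B2->E, B1->F, B3->T, B3->T, B3->T, B3->T, B3->T, B3->F, B4->T, B6->E, B5->F, B7->F, B10->S, B9->F; outcomes B1=F, B2=E, B3=T, B3=F, B4=T, B5=F, B6=E, B7=F, B9=F, B10=S
input #5, a=3, r=3, x=-2: events B2->E, B1->F, B3->T, B3->T, B3->T, B3->T, B3->T, B3->F, B4->T, B6->S, B5->F, B7->F, B10->S, B9->F; outcomes B1=F, B2=E, B3=T, B3=F, B4=T, B5=F, B6=S, B7=F, B9=F, B10=S
input #6, a=2, r=4, x=-3: events B2->E, B1->T, B2->E, B1->T, B2->E, B1->T, B2->E, B1->T, B2->S, B1->F, B3->T, B3->T, B3->T, B3->T, ...; outcomes B1=T, B1=F, B2=S, B2=E, B3=T, B3=F, B4=F, B5=F, B6=E, B7=F, B9=T, B10=E
the full pool covers 16 outcomes: B1=T, B1=F, B2=S, B2=E, B3=T, B3=F, B4=T, B4=F, B5=F, B6=S, B6=E, B7=F, B9=T, B9=F, B10=S, B10=E
checked all size-1 subsets: none covers 16 outcomes (max 12/16)
inputs {5, 6} (size 2) cover everything; no size-2 subset with a lexicographically smaller index list covers all 16

Answer: 5, 6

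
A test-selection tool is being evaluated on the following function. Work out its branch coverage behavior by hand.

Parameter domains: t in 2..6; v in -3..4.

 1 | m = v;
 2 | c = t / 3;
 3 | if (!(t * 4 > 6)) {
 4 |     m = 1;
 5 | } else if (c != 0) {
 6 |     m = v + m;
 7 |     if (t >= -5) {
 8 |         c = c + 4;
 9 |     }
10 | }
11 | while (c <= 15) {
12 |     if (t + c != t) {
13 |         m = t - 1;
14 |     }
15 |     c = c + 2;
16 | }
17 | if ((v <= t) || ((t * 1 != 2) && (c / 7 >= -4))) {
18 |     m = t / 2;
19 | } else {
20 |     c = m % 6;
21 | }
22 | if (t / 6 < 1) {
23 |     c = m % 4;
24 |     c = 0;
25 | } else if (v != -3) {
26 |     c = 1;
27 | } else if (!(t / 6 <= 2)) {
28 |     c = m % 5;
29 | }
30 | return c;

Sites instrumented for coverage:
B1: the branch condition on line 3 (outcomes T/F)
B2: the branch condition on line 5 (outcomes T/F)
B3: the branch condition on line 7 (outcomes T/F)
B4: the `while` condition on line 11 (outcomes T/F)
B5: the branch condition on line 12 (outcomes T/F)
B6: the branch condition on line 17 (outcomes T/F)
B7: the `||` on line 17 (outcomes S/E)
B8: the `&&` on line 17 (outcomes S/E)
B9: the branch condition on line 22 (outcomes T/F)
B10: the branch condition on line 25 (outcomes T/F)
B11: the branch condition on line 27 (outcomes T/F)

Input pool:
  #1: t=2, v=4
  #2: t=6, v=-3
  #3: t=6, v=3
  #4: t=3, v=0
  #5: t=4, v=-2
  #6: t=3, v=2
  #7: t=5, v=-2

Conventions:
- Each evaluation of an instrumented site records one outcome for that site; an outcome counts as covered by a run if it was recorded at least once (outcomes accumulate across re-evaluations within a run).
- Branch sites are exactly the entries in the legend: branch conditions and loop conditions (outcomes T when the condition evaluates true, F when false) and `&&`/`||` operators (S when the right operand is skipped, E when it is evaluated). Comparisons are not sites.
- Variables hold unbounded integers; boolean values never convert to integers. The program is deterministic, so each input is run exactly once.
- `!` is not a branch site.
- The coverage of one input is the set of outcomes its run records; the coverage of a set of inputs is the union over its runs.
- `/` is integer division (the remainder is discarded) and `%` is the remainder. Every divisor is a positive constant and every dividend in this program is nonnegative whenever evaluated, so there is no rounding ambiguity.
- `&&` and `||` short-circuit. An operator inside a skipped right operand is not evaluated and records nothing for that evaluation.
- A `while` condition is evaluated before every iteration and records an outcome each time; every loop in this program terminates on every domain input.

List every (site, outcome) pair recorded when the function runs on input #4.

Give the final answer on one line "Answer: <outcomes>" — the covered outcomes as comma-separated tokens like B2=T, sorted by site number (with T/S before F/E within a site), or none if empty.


Event log for input #4 (t=3, v=0):
  B1->F, B2->T, B3->T, B4->T, B5->T, B4->T, B5->T, B4->T, B5->T, B4->T
  B5->T, B4->T, B5->T, B4->T, B5->T, B4->F, B7->S, B6->T, B9->T
deduplicating events, the covered set is: B1=F, B2=T, B3=T, B4=T, B4=F, B5=T, B6=T, B7=S, B9=T
Answer: B1=F, B2=T, B3=T, B4=T, B4=F, B5=T, B6=T, B7=S, B9=T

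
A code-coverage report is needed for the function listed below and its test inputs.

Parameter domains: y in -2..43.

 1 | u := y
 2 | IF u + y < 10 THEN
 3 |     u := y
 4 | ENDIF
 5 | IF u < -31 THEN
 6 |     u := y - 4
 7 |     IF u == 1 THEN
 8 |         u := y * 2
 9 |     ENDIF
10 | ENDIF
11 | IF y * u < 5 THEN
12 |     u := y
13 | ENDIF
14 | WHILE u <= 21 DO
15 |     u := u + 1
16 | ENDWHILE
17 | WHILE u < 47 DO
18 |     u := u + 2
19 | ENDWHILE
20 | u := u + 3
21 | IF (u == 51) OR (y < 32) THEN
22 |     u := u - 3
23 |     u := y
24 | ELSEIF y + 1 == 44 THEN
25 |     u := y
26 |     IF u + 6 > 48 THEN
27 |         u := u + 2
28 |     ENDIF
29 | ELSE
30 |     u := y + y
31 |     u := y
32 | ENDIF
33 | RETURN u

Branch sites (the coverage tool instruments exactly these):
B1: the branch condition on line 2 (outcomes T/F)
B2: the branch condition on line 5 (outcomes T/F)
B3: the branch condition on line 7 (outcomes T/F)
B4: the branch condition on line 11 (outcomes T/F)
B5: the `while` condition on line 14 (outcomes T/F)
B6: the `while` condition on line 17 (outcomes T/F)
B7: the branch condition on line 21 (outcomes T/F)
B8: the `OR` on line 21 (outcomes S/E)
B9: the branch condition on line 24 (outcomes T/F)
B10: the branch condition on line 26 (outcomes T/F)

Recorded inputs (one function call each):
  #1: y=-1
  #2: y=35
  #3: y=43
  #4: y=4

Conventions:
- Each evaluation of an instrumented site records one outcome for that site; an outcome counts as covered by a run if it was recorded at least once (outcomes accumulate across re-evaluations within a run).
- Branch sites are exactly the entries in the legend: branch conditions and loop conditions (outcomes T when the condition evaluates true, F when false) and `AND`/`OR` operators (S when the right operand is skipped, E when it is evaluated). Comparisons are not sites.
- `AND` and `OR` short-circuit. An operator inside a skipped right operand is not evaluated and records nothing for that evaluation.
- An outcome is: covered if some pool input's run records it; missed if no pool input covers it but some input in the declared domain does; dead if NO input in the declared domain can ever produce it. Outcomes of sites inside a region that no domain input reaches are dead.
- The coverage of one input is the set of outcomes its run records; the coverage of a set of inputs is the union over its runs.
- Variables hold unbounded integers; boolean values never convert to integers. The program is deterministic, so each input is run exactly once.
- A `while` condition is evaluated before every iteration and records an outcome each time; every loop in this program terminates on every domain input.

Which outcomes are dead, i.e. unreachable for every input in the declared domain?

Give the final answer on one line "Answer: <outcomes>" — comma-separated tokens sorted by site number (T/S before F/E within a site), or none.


exhaustive pass over the 46-input domain:
  B2=T: zero occurrences over every domain input -> dead
  B3=T: zero occurrences over every domain input -> dead
  B3=F: zero occurrences over every domain input -> dead
  B10=F: zero occurrences over every domain input -> dead
  reachable outcomes have witnesses, e.g. B1=T (e.g. y=-2), B1=F (e.g. y=5), B2=F (e.g. y=-2), B4=T (e.g. y=-2)
Answer: B2=T, B3=T, B3=F, B10=F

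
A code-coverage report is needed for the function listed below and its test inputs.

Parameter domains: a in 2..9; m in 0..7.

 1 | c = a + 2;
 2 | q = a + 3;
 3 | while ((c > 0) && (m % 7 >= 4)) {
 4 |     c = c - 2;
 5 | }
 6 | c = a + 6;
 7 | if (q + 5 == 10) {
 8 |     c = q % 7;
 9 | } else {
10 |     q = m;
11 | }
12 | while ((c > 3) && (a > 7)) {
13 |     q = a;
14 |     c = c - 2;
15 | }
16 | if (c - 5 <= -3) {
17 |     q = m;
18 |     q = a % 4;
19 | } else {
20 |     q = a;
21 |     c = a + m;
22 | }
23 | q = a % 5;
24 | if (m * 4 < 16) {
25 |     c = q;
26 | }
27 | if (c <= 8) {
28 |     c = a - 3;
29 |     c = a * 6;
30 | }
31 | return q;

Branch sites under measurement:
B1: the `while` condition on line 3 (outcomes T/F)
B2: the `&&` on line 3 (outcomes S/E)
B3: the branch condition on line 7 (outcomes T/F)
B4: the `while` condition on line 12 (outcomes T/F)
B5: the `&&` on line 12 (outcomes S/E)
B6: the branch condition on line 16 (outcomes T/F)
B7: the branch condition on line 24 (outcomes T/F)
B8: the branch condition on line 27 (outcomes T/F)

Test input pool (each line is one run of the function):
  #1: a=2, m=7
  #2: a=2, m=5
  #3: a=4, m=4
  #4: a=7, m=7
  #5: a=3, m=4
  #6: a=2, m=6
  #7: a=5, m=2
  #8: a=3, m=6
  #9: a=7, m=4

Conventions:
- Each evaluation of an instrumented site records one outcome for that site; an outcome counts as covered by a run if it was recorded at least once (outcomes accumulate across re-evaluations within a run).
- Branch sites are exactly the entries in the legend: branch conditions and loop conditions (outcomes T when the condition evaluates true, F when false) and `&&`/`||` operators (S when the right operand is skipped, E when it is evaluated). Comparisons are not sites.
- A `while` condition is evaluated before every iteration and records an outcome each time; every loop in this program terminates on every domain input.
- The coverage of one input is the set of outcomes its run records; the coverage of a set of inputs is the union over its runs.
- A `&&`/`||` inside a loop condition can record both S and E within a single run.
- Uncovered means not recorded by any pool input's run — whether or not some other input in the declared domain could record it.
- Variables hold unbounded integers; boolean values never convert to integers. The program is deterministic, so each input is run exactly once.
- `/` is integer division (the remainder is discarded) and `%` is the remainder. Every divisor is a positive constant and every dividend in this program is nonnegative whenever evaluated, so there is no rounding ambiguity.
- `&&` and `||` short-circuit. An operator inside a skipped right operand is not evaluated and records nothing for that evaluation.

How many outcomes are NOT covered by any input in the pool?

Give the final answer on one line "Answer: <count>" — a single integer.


#1 (a=2, m=7) -> B2->E, B1->F, B3->T, B5->E, B4->F, B6->F, B7->F, B8->F; covered: B1=F, B2=E, B3=T, B4=F, B5=E, B6=F, B7=F, B8=F
#2 (a=2, m=5) -> B2->E, B1->T, B2->E, B1->T, B2->S, B1->F, B3->T, B5->E, B4->F, B6->F, B7->F, B8->T; covered: B1=T, B1=F, B2=S, B2=E, B3=T, B4=F, B5=E, B6=F, B7=F, B8=T
#3 (a=4, m=4) -> B2->E, B1->T, B2->E, B1->T, B2->E, B1->T, B2->S, B1->F, B3->F, B5->E, B4->F, B6->F, B7->F, B8->T; covered: B1=T, B1=F, B2=S, B2=E, B3=F, B4=F, B5=E, B6=F, B7=F, B8=T
#4 (a=7, m=7) -> B2->E, B1->F, B3->F, B5->E, B4->F, B6->F, B7->F, B8->F; covered: B1=F, B2=E, B3=F, B4=F, B5=E, B6=F, B7=F, B8=F
#5 (a=3, m=4) -> B2->E, B1->T, B2->E, B1->T, B2->E, B1->T, B2->S, B1->F, B3->F, B5->E, B4->F, B6->F, B7->F, B8->T; covered: B1=T, B1=F, B2=S, B2=E, B3=F, B4=F, B5=E, B6=F, B7=F, B8=T
#6 (a=2, m=6) -> B2->E, B1->T, B2->E, B1->T, B2->S, B1->F, B3->T, B5->E, B4->F, B6->F, B7->F, B8->T; covered: B1=T, B1=F, B2=S, B2=E, B3=T, B4=F, B5=E, B6=F, B7=F, B8=T
#7 (a=5, m=2) -> B2->E, B1->F, B3->F, B5->E, B4->F, B6->F, B7->T, B8->T; covered: B1=F, B2=E, B3=F, B4=F, B5=E, B6=F, B7=T, B8=T
#8 (a=3, m=6) -> B2->E, B1->T, B2->E, B1->T, B2->E, B1->T, B2->S, B1->F, B3->F, B5->E, B4->F, B6->F, B7->F, B8->F; covered: B1=T, B1=F, B2=S, B2=E, B3=F, B4=F, B5=E, B6=F, B7=F, B8=F
#9 (a=7, m=4) -> B2->E, B1->T, B2->E, B1->T, B2->E, B1->T, B2->E, B1->T, B2->E, B1->T, B2->S, B1->F, B3->F, B5->E, ...; covered: B1=T, B1=F, B2=S, B2=E, B3=F, B4=F, B5=E, B6=F, B7=F, B8=F
union over the pool: B1=T, B1=F, B2=S, B2=E, B3=T, B3=F, B4=F, B5=E, B6=F, B7=T, B7=F, B8=T, B8=F
uncovered (3 of 16): B4=T, B5=S, B6=T
Answer: 3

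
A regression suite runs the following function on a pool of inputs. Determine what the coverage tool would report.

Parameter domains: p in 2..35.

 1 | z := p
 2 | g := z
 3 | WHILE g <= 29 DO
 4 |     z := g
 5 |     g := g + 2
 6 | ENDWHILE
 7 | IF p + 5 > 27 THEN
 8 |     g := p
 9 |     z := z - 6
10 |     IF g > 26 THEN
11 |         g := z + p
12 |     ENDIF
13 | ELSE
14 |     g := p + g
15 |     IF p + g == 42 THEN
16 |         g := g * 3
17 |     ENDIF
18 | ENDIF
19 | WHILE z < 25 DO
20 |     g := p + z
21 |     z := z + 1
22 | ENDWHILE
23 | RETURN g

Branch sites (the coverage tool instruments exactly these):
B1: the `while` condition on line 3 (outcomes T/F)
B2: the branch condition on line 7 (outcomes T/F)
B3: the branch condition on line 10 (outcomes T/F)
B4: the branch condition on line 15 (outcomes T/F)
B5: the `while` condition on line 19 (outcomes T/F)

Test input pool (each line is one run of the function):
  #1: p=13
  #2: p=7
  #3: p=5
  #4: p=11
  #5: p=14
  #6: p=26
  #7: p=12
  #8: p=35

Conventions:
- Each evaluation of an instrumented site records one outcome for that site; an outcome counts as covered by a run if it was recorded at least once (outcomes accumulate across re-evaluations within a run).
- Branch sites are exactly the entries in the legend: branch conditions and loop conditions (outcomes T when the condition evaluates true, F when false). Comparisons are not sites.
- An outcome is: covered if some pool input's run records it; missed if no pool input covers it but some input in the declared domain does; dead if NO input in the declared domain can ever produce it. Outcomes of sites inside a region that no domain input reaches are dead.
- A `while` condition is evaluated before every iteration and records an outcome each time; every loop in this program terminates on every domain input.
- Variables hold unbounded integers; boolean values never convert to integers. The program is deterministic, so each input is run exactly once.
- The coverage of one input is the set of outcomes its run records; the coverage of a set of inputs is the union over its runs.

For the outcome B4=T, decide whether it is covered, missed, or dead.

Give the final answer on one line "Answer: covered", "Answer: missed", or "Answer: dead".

no pool input records B4=T
but domain input (p=6) does record it -> reachable, so missed

Answer: missed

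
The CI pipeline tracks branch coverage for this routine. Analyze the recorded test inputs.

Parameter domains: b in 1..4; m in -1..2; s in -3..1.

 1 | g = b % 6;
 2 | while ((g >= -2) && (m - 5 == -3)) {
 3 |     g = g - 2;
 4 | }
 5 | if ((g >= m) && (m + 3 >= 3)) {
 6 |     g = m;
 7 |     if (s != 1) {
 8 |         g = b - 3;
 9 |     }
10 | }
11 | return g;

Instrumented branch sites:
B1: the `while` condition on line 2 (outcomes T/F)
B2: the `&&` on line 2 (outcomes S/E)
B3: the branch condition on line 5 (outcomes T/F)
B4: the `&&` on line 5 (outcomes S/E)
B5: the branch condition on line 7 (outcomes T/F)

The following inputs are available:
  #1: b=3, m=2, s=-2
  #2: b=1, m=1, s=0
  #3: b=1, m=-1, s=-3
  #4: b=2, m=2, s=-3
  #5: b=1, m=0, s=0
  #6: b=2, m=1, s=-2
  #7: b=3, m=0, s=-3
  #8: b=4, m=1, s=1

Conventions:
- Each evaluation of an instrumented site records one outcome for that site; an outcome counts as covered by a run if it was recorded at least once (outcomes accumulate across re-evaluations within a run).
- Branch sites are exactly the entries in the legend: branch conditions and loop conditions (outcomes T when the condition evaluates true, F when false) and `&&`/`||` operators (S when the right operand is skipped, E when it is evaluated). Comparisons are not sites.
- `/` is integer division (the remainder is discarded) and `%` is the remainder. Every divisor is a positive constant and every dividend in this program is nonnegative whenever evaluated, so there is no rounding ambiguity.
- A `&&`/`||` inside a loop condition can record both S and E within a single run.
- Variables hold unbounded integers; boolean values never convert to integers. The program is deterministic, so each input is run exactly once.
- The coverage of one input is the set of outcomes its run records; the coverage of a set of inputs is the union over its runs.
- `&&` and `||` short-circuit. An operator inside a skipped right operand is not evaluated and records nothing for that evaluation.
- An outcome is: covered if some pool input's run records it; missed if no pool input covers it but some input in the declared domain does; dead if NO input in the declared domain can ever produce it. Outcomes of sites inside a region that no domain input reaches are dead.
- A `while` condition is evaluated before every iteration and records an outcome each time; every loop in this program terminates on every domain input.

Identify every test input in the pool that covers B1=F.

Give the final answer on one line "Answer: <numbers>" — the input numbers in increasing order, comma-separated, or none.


input #1 (b=3, m=2, s=-2): records B1=F
input #2 (b=1, m=1, s=0): records B1=F
input #3 (b=1, m=-1, s=-3): records B1=F
input #4 (b=2, m=2, s=-3): records B1=F
input #5 (b=1, m=0, s=0): records B1=F
input #6 (b=2, m=1, s=-2): records B1=F
input #7 (b=3, m=0, s=-3): records B1=F
input #8 (b=4, m=1, s=1): records B1=F
Answer: 1, 2, 3, 4, 5, 6, 7, 8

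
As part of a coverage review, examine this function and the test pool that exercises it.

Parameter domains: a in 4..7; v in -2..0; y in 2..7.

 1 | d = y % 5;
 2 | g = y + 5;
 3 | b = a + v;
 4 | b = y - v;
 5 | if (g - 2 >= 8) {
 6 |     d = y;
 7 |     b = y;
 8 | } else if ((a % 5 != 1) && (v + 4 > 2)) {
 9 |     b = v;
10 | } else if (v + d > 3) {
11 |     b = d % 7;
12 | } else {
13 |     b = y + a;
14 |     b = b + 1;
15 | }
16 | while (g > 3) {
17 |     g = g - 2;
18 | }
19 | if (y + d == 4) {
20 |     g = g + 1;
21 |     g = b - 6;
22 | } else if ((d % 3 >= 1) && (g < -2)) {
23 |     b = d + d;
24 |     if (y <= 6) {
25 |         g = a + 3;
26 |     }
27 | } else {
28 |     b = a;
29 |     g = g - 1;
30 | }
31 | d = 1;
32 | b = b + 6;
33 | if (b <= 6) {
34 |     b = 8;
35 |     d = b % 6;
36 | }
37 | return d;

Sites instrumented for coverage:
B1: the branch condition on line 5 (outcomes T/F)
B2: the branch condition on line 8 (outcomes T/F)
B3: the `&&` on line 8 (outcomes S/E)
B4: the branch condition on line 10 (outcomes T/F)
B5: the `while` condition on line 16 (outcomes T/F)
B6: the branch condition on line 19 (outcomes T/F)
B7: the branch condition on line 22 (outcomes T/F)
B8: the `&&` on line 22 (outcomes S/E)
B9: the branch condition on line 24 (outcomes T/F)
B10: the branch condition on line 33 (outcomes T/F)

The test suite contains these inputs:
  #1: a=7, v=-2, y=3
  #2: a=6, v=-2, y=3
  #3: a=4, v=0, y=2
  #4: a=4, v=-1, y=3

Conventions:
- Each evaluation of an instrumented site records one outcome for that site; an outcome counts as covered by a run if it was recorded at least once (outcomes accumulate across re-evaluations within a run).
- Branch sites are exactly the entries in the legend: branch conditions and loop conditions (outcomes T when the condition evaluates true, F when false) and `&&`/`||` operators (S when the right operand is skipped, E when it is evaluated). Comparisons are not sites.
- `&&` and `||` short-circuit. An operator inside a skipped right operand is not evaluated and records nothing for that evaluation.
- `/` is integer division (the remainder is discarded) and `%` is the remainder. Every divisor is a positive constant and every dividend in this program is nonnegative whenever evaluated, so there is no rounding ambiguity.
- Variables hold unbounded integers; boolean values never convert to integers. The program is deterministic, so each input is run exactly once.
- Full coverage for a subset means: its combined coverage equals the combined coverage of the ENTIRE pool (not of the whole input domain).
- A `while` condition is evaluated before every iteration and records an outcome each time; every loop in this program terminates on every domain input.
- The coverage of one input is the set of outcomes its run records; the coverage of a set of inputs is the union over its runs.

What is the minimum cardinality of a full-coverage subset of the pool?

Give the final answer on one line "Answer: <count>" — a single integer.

test 1 (a=7, v=-2, y=3) fires B1->F, B3->E, B2->F, B4->F, B5->T, B5->T, B5->T, B5->F, B6->F, B8->S, B7->F, B10->F; hits B1=F, B2=F, B3=E, B4=F, B5=T, B5=F, B6=F, B7=F, B8=S, B10=F
test 2 (a=6, v=-2, y=3) fires B1->F, B3->S, B2->F, B4->F, B5->T, B5->T, B5->T, B5->F, B6->F, B8->S, B7->F, B10->F; hits B1=F, B2=F, B3=S, B4=F, B5=T, B5=F, B6=F, B7=F, B8=S, B10=F
test 3 (a=4, v=0, y=2) fires B1->F, B3->E, B2->T, B5->T, B5->T, B5->F, B6->T, B10->T; hits B1=F, B2=T, B3=E, B5=T, B5=F, B6=T, B10=T
test 4 (a=4, v=-1, y=3) fires B1->F, B3->E, B2->T, B5->T, B5->T, B5->T, B5->F, B6->F, B8->S, B7->F, B10->F; hits B1=F, B2=T, B3=E, B5=T, B5=F, B6=F, B7=F, B8=S, B10=F
pool-wide coverage (14 outcomes): B1=F, B2=T, B2=F, B3=S, B3=E, B4=F, B5=T, B5=F, B6=T, B6=F, B7=F, B8=S, B10=T, B10=F
no size-1 subset reaches all 14 outcomes (best union: 10/14)
at size 2, {2, 3} reaches all 14 outcomes; every lexicographically earlier size-2 subset fails

Answer: 2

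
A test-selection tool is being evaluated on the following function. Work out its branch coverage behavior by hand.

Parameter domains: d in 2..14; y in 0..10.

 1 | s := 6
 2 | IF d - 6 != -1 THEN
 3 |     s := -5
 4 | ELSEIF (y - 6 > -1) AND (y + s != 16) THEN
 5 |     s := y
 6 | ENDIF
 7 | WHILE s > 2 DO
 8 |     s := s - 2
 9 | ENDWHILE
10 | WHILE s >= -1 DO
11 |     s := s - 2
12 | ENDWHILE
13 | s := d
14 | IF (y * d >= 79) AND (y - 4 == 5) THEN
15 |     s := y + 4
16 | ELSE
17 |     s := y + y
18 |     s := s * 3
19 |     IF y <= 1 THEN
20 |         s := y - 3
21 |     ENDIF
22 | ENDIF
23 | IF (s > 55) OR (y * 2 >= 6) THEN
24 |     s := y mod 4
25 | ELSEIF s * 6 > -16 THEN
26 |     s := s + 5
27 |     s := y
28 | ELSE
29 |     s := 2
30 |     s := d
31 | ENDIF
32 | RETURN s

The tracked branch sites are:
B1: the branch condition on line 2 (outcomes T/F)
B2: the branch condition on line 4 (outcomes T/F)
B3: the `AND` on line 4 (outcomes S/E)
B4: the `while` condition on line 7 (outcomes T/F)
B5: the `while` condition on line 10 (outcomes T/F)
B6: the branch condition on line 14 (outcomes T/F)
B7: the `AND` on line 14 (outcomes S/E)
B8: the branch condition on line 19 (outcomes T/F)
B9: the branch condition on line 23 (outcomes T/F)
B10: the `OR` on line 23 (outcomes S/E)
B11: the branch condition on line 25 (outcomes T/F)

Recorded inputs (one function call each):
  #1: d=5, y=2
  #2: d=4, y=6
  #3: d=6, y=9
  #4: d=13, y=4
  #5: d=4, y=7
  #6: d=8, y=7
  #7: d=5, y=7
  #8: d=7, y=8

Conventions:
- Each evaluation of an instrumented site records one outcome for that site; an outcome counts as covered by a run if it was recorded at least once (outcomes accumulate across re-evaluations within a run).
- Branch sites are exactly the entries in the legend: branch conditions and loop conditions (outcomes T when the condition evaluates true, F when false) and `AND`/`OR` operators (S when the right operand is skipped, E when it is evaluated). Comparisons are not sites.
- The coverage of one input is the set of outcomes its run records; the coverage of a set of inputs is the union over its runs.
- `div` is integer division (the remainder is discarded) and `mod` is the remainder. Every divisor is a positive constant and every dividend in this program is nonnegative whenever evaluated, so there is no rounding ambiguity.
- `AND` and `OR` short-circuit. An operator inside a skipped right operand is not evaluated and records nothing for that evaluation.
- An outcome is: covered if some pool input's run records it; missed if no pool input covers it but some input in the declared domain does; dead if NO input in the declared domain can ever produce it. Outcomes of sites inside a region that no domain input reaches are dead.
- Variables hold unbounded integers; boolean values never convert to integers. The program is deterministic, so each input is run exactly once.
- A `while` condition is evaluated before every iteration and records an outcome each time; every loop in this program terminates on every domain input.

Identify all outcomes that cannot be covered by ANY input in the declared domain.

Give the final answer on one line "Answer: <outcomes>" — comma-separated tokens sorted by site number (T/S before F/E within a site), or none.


sweeping the full domain (143 inputs) for each outcome:
  reachable outcomes have witnesses, e.g. B1=T (e.g. d=2, y=0), B1=F (e.g. d=5, y=0), B2=T (e.g. d=5, y=6), B2=F (e.g. d=5, y=0)
Answer: none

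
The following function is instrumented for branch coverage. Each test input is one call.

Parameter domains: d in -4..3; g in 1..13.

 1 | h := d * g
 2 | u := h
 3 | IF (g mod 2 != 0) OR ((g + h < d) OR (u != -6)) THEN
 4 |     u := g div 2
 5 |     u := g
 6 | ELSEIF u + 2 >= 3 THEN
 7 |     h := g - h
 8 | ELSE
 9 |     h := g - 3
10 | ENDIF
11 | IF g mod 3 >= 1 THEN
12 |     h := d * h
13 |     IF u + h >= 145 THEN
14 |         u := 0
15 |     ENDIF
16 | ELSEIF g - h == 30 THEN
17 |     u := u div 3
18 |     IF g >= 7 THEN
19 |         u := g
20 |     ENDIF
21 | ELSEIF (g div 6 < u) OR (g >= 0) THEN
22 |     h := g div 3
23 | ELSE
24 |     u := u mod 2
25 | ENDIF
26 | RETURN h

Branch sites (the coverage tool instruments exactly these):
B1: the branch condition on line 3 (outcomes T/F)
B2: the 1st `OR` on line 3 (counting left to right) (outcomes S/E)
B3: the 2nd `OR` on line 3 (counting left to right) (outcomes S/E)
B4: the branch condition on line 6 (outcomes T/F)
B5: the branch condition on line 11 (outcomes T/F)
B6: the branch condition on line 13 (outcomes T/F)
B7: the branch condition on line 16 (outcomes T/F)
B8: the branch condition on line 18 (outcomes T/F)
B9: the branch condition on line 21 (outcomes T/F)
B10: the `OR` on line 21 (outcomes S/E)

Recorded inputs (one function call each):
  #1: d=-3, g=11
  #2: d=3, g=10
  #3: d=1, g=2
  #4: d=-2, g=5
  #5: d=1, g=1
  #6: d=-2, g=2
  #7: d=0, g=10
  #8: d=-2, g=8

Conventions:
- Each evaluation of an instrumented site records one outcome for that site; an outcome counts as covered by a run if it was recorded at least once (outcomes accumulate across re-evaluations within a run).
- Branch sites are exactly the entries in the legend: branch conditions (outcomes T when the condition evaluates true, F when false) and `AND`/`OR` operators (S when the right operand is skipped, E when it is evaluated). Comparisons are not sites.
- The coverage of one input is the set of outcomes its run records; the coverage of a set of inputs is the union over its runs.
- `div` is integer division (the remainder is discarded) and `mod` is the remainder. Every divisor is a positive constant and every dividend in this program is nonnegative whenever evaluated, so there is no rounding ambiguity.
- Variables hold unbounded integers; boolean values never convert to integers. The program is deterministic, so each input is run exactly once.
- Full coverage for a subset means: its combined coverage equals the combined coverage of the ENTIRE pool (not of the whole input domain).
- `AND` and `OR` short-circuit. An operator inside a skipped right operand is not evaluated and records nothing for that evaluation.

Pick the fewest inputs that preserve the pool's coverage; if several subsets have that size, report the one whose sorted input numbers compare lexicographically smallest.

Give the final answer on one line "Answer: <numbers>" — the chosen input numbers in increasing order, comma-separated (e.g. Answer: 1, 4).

input #1 (d=-3, g=11): events B2->S, B1->T, B5->T, B6->F; covers B1=T, B2=S, B5=T, B6=F
input #2 (d=3, g=10): events B2->E, B3->E, B1->T, B5->T, B6->F; covers B1=T, B2=E, B3=E, B5=T, B6=F
input #3 (d=1, g=2): events B2->E, B3->E, B1->T, B5->T, B6->F; covers B1=T, B2=E, B3=E, B5=T, B6=F
input #4 (d=-2, g=5): events B2->S, B1->T, B5->T, B6->F; covers B1=T, B2=S, B5=T, B6=F
input #5 (d=1, g=1): events B2->S, B1->T, B5->T, B6->F; covers B1=T, B2=S, B5=T, B6=F
input #6 (d=-2, g=2): events B2->E, B3->E, B1->T, B5->T, B6->F; covers B1=T, B2=E, B3=E, B5=T, B6=F
input #7 (d=0, g=10): events B2->E, B3->E, B1->T, B5->T, B6->F; covers B1=T, B2=E, B3=E, B5=T, B6=F
input #8 (d=-2, g=8): events B2->E, B3->S, B1->T, B5->T, B6->F; covers B1=T, B2=E, B3=S, B5=T, B6=F
union over all inputs: B1=T, B2=S, B2=E, B3=S, B3=E, B5=T, B6=F (7 outcomes)
checked all size-1 subsets: none covers 7 outcomes (max 5/7)
checked all size-2 subsets: none covers 7 outcomes (max 6/7)
at size 3, {1, 2, 8} reaches all 7 outcomes; every lexicographically earlier size-3 subset fails

Answer: 1, 2, 8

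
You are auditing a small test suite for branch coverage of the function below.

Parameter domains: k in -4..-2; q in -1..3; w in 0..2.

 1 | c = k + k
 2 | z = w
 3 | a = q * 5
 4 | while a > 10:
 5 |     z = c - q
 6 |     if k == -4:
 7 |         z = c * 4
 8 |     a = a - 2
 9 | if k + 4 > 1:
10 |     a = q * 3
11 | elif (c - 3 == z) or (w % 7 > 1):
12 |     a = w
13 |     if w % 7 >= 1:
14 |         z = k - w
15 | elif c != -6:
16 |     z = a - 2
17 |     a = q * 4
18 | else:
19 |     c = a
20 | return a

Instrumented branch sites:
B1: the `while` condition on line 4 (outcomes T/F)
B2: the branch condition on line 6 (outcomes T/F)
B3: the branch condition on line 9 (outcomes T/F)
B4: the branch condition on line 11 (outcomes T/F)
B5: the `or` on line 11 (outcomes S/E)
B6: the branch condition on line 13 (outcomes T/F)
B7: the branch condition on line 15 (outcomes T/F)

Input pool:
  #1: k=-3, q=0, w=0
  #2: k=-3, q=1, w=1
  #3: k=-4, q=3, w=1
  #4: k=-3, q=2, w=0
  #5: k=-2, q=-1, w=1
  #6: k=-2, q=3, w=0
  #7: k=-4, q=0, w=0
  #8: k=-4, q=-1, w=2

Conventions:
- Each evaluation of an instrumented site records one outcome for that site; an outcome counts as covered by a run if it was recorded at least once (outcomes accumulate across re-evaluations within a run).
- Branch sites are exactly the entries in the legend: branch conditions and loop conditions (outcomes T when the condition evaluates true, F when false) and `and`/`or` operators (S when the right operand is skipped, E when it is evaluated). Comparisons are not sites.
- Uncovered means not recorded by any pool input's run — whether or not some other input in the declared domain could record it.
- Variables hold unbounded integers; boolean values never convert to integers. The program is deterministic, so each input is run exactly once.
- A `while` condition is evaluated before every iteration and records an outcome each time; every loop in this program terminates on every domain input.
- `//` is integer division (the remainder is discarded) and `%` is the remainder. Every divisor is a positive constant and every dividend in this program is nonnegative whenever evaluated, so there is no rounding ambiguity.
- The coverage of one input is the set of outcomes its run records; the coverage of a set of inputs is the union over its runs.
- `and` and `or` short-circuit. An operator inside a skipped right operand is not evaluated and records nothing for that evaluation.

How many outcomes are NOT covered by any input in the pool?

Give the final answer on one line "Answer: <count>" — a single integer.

#1 (k=-3, q=0, w=0) -> B1->F, B3->F, B5->E, B4->F, B7->F; covered: B1=F, B3=F, B4=F, B5=E, B7=F
#2 (k=-3, q=1, w=1) -> B1->F, B3->F, B5->E, B4->F, B7->F; covered: B1=F, B3=F, B4=F, B5=E, B7=F
#3 (k=-4, q=3, w=1) -> B1->T, B2->T, B1->T, B2->T, B1->T, B2->T, B1->F, B3->F, B5->E, B4->F, B7->T; covered: B1=T, B1=F, B2=T, B3=F, B4=F, B5=E, B7=T
#4 (k=-3, q=2, w=0) -> B1->F, B3->F, B5->E, B4->F, B7->F; covered: B1=F, B3=F, B4=F, B5=E, B7=F
#5 (k=-2, q=-1, w=1) -> B1->F, B3->T; covered: B1=F, B3=T
#6 (k=-2, q=3, w=0) -> B1->T, B2->F, B1->T, B2->F, B1->T, B2->F, B1->F, B3->T; covered: B1=T, B1=F, B2=F, B3=T
#7 (k=-4, q=0, w=0) -> B1->F, B3->F, B5->E, B4->F, B7->T; covered: B1=F, B3=F, B4=F, B5=E, B7=T
#8 (k=-4, q=-1, w=2) -> B1->F, B3->F, B5->E, B4->T, B6->T; covered: B1=F, B3=F, B4=T, B5=E, B6=T
union over the pool: B1=T, B1=F, B2=T, B2=F, B3=T, B3=F, B4=T, B4=F, B5=E, B6=T, B7=T, B7=F
uncovered (2 of 14): B5=S, B6=F

Answer: 2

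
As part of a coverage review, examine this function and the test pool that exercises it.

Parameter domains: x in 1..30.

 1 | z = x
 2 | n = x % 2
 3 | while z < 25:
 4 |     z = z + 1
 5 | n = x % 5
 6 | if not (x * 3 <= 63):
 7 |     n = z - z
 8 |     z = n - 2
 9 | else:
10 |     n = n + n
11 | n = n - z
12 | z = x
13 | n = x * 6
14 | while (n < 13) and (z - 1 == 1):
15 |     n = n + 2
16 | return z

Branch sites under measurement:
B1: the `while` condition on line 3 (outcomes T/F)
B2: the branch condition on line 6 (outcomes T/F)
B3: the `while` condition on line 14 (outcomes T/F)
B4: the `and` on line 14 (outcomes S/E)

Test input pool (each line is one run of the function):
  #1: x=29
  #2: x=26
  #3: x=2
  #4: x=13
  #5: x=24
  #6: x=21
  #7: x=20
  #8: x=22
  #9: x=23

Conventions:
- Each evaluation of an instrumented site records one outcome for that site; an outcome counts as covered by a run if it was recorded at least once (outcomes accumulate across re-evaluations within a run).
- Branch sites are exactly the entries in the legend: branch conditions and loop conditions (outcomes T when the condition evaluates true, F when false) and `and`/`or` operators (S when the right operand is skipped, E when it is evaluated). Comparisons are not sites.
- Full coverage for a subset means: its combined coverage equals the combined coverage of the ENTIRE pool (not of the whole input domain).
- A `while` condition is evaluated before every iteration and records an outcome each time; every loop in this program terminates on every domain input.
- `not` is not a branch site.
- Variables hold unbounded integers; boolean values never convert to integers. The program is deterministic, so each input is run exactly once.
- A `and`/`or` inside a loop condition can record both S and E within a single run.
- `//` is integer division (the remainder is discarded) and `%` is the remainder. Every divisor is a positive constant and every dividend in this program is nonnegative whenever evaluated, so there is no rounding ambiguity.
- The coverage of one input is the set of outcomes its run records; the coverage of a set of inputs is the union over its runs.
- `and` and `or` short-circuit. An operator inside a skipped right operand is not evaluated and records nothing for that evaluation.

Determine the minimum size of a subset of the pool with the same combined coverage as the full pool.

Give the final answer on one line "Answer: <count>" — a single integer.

test 1 (x=29) hits B1=F, B2=T, B3=F, B4=S
test 2 (x=26) hits B1=F, B2=T, B3=F, B4=S
test 3 (x=2) hits B1=T, B1=F, B2=F, B3=T, B3=F, B4=S, B4=E
test 4 (x=13) hits B1=T, B1=F, B2=F, B3=F, B4=S
test 5 (x=24) hits B1=T, B1=F, B2=T, B3=F, B4=S
test 6 (x=21) hits B1=T, B1=F, B2=F, B3=F, B4=S
test 7 (x=20) hits B1=T, B1=F, B2=F, B3=F, B4=S
test 8 (x=22) hits B1=T, B1=F, B2=T, B3=F, B4=S
test 9 (x=23) hits B1=T, B1=F, B2=T, B3=F, B4=S
the full pool covers 8 outcomes: B1=T, B1=F, B2=T, B2=F, B3=T, B3=F, B4=S, B4=E
size 1 is not enough: best union over all size-1 subsets is 7/8
the canonical winner is {1, 3}: size 2, full 8-outcome coverage, earliest index list among size-2 covers

Answer: 2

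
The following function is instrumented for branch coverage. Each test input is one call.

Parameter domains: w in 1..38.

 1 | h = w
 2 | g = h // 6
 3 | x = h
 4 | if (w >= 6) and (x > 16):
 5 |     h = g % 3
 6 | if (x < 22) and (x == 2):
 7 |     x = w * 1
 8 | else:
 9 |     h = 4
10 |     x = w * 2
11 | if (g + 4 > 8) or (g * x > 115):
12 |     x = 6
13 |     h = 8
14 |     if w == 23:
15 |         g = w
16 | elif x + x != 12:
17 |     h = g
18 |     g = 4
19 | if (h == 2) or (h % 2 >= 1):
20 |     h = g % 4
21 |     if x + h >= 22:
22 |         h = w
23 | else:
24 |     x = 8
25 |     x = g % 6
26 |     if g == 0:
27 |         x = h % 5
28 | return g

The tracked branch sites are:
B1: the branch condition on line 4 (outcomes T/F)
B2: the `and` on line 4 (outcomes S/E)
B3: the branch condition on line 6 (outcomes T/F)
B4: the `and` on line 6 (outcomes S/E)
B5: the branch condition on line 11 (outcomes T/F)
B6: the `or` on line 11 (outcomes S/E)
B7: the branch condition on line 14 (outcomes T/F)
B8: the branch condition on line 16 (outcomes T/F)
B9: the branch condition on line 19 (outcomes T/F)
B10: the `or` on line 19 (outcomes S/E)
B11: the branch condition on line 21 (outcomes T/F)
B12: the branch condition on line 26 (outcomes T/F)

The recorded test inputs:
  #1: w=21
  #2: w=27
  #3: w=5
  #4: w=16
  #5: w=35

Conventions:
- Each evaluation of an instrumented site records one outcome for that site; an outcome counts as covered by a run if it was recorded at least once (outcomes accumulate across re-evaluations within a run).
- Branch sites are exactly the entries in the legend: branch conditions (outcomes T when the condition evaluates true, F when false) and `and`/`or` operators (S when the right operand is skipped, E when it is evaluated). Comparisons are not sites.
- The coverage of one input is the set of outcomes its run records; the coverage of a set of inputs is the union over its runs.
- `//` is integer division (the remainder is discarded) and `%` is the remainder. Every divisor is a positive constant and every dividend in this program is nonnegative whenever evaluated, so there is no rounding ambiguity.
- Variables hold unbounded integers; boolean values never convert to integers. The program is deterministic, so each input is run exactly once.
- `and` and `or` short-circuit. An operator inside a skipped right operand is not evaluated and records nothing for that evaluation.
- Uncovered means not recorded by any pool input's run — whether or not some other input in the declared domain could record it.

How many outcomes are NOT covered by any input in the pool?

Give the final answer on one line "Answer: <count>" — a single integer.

input #1, w=21: events B2->E, B1->T, B4->E, B3->F, B6->E, B5->T, B7->F, B10->E, B9->F, B12->F; outcomes B1=T, B2=E, B3=F, B4=E, B5=T, B6=E, B7=F, B9=F, B10=E, B12=F
input #2, w=27: events B2->E, B1->T, B4->S, B3->F, B6->E, B5->T, B7->F, B10->E, B9->F, B12->F; outcomes B1=T, B2=E, B3=F, B4=S, B5=T, B6=E, B7=F, B9=F, B10=E, B12=F
input #3, w=5: events B2->S, B1->F, B4->E, B3->F, B6->E, B5->F, B8->T, B10->E, B9->F, B12->F; outcomes B1=F, B2=S, B3=F, B4=E, B5=F, B6=E, B8=T, B9=F, B10=E, B12=F
input #4, w=16: events B2->E, B1->F, B4->E, B3->F, B6->E, B5->F, B8->T, B10->S, B9->T, B11->T; outcomes B1=F, B2=E, B3=F, B4=E, B5=F, B6=E, B8=T, B9=T, B10=S, B11=T
input #5, w=35: events B2->E, B1->T, B4->S, B3->F, B6->S, B5->T, B7->F, B10->E, B9->F, B12->F; outcomes B1=T, B2=E, B3=F, B4=S, B5=T, B6=S, B7=F, B9=F, B10=E, B12=F
union over the pool: B1=T, B1=F, B2=S, B2=E, B3=F, B4=S, B4=E, B5=T, B5=F, B6=S, B6=E, B7=F, B8=T, B9=T, B9=F, B10=S, B10=E, B11=T, B12=F
uncovered (5 of 24): B3=T, B7=T, B8=F, B11=F, B12=T

Answer: 5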